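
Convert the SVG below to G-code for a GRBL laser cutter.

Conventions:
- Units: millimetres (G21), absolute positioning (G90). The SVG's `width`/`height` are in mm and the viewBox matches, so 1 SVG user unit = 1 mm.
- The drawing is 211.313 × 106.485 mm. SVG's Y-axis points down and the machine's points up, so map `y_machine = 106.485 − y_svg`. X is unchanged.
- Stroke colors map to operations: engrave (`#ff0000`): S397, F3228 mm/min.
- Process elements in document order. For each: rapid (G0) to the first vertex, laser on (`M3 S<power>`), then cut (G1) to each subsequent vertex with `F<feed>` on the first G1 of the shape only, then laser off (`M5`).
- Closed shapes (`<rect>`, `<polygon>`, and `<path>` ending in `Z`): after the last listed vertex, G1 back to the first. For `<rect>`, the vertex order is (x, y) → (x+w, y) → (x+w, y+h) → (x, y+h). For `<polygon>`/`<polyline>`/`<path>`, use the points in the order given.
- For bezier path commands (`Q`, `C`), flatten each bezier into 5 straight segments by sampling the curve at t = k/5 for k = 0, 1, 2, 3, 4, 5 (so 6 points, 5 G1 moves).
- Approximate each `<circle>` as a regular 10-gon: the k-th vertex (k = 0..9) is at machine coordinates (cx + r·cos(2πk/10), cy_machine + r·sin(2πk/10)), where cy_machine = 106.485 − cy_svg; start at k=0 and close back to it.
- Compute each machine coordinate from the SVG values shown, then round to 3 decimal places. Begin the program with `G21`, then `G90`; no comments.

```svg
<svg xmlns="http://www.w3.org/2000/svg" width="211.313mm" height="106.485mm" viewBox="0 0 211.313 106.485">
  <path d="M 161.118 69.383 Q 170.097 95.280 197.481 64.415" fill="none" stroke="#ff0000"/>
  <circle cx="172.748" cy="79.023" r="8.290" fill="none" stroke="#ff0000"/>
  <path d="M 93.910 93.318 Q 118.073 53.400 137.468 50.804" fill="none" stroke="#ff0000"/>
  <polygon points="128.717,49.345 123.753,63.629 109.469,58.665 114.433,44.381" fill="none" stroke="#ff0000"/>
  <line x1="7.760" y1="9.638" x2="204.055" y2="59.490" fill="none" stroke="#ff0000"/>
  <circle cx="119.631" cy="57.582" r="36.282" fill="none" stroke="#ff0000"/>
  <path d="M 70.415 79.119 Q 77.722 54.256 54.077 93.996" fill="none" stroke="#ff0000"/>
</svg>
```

1 u = 1 mm; y_m = 106.485 − y.

[1] `<path>` quadratic bezier, #ff0000→engrave S397 F3228: (161.118,37.102) → (165.446,29.014) → (171.246,25.466) → (178.519,26.460) → (187.264,31.994) → (197.481,42.070)

[2] `<circle>` circle, #ff0000→engrave S397 F3228: (181.038,27.462) → (179.455,32.335) → (175.310,35.346) → (170.186,35.346) → (166.041,32.335) → (164.458,27.462) → (166.041,22.589) → (170.186,19.578) → (175.310,19.578) → (179.455,22.589) → (181.038,27.462) (closed)

[3] `<path>` quadratic bezier, #ff0000→engrave S397 F3228: (93.910,13.167) → (103.384,27.641) → (112.478,39.130) → (121.189,47.633) → (129.519,53.150) → (137.468,55.681)

[4] `<polygon>` regular polygon, #ff0000→engrave S397 F3228: (128.717,57.140) → (123.753,42.856) → (109.469,47.820) → (114.433,62.104) → (128.717,57.140) (closed)

[5] `<line>` line segment, #ff0000→engrave S397 F3228: (7.760,96.847) → (204.055,46.995)

[6] `<circle>` circle, #ff0000→engrave S397 F3228: (155.913,48.903) → (148.984,70.229) → (130.843,83.409) → (108.419,83.409) → (90.278,70.229) → (83.349,48.903) → (90.278,27.577) → (108.419,14.397) → (130.843,14.397) → (148.984,27.577) → (155.913,48.903) (closed)

[7] `<path>` quadratic bezier, #ff0000→engrave S397 F3228: (70.415,27.366) → (72.100,34.727) → (71.308,36.920) → (68.041,33.945) → (62.297,25.801) → (54.077,12.489)

G21
G90
G0 X161.118 Y37.102
M3 S397
G1 X165.446 Y29.014 F3228
G1 X171.246 Y25.466
G1 X178.519 Y26.460
G1 X187.264 Y31.994
G1 X197.481 Y42.070
M5
G0 X181.038 Y27.462
M3 S397
G1 X179.455 Y32.335 F3228
G1 X175.310 Y35.346
G1 X170.186 Y35.346
G1 X166.041 Y32.335
G1 X164.458 Y27.462
G1 X166.041 Y22.589
G1 X170.186 Y19.578
G1 X175.310 Y19.578
G1 X179.455 Y22.589
G1 X181.038 Y27.462
M5
G0 X93.910 Y13.167
M3 S397
G1 X103.384 Y27.641 F3228
G1 X112.478 Y39.130
G1 X121.189 Y47.633
G1 X129.519 Y53.150
G1 X137.468 Y55.681
M5
G0 X128.717 Y57.140
M3 S397
G1 X123.753 Y42.856 F3228
G1 X109.469 Y47.820
G1 X114.433 Y62.104
G1 X128.717 Y57.140
M5
G0 X7.760 Y96.847
M3 S397
G1 X204.055 Y46.995 F3228
M5
G0 X155.913 Y48.903
M3 S397
G1 X148.984 Y70.229 F3228
G1 X130.843 Y83.409
G1 X108.419 Y83.409
G1 X90.278 Y70.229
G1 X83.349 Y48.903
G1 X90.278 Y27.577
G1 X108.419 Y14.397
G1 X130.843 Y14.397
G1 X148.984 Y27.577
G1 X155.913 Y48.903
M5
G0 X70.415 Y27.366
M3 S397
G1 X72.100 Y34.727 F3228
G1 X71.308 Y36.920
G1 X68.041 Y33.945
G1 X62.297 Y25.801
G1 X54.077 Y12.489
M5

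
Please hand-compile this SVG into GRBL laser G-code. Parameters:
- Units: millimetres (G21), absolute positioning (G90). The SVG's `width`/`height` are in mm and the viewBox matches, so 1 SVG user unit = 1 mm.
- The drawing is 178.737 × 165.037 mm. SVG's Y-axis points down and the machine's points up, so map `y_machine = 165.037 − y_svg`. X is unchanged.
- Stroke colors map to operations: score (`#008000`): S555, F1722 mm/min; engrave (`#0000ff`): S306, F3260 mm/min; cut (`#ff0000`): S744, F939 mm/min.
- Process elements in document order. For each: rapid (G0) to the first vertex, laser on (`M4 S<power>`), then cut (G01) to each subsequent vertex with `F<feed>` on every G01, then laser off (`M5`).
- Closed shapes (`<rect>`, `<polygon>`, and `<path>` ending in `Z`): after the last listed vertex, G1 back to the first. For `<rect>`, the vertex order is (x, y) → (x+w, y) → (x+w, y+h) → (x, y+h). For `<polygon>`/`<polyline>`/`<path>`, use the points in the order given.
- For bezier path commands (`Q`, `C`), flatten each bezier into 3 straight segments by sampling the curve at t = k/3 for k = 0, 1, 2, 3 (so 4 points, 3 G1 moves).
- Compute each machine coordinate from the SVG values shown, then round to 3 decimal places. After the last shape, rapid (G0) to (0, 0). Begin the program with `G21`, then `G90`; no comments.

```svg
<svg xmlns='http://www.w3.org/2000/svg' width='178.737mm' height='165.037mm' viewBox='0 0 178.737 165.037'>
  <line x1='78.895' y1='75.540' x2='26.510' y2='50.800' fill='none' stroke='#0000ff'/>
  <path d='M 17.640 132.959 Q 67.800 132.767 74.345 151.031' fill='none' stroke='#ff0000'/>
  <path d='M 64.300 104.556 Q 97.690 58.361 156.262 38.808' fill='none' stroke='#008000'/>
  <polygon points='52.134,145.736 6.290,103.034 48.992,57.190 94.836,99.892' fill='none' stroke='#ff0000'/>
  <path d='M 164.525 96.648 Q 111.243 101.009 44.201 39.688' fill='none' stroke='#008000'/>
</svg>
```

G21
G90
G0 X78.895 Y89.497
M4 S306
G01 X26.510 Y114.237 F3260
M5
G0 X17.640 Y32.078
M4 S744
G01 X46.234 Y30.155 F939
G01 X65.136 Y24.131 F939
G01 X74.345 Y14.006 F939
M5
G0 X64.300 Y60.481
M4 S555
G01 X89.358 Y88.317 F1722
G01 X120.012 Y110.233 F1722
G01 X156.262 Y126.229 F1722
M5
G0 X52.134 Y19.301
M4 S744
G01 X6.290 Y62.003 F939
G01 X48.992 Y107.847 F939
G01 X94.836 Y65.145 F939
G01 X52.134 Y19.301 F939
M5
G0 X164.525 Y68.389
M4 S555
G01 X127.475 Y72.780 F1722
G01 X87.367 Y91.766 F1722
G01 X44.201 Y125.349 F1722
M5
G0 X0.000 Y0.000

viewBox `0 0 178.737 165.037` with mm width/height → 1 unit = 1 mm. Flip: y_m = 165.037 − y_svg.

**Shape 1** — `<line>` line segment, stroke `#0000ff` → engrave (S306, F3260). Machine vertices: (78.895,89.497) → (26.510,114.237). Open path.

**Shape 2** — `<path>` quadratic bezier, stroke `#ff0000` → cut (S744, F939). Control points (SVG): P0=(17.640,132.959), P1=(67.800,132.767), P2=(74.345,151.031); sampled at t=k/3. Machine vertices: (17.640,32.078) → (46.234,30.155) → (65.136,24.131) → (74.345,14.006). Open path.

**Shape 3** — `<path>` quadratic bezier, stroke `#008000` → score (S555, F1722). Control points (SVG): P0=(64.300,104.556), P1=(97.690,58.361), P2=(156.262,38.808); sampled at t=k/3. Machine vertices: (64.300,60.481) → (89.358,88.317) → (120.012,110.233) → (156.262,126.229). Open path.

**Shape 4** — `<polygon>` regular polygon, stroke `#ff0000` → cut (S744, F939). Machine vertices: (52.134,19.301) → (6.290,62.003) → (48.992,107.847) → (94.836,65.145) → (52.134,19.301). Closed: final G1 returns to the first vertex.

**Shape 5** — `<path>` quadratic bezier, stroke `#008000` → score (S555, F1722). Control points (SVG): P0=(164.525,96.648), P1=(111.243,101.009), P2=(44.201,39.688); sampled at t=k/3. Machine vertices: (164.525,68.389) → (127.475,72.780) → (87.367,91.766) → (44.201,125.349). Open path.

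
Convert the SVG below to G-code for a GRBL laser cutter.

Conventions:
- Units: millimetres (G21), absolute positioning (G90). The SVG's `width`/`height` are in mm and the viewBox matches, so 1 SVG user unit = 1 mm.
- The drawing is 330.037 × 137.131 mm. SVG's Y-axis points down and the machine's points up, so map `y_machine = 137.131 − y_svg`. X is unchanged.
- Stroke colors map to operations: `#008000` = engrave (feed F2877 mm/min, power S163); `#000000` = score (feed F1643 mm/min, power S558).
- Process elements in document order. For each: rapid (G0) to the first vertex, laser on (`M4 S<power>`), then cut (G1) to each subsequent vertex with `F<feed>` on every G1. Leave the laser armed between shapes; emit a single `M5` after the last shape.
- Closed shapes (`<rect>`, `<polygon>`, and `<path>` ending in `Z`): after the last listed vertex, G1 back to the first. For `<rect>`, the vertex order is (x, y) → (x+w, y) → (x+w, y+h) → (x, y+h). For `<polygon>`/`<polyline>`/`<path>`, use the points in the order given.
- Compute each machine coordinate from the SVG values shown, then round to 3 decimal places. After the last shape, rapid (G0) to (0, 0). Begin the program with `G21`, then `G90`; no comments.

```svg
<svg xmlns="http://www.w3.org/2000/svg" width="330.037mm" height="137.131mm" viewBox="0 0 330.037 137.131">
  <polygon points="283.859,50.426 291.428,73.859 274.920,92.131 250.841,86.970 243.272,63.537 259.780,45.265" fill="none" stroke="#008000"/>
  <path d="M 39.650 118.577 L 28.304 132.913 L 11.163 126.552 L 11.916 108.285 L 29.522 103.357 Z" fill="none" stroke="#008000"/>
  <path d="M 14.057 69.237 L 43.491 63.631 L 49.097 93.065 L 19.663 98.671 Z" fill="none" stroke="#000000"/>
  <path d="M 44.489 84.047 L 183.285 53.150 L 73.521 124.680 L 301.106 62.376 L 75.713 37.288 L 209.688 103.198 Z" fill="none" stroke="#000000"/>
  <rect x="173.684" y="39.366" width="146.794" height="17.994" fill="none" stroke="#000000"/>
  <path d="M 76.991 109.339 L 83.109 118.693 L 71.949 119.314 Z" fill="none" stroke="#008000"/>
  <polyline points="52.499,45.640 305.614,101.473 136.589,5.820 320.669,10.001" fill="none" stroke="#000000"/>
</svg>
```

G21
G90
G0 X283.859 Y86.705
M4 S163
G1 X291.428 Y63.272 F2877
G1 X274.920 Y45.000 F2877
G1 X250.841 Y50.161 F2877
G1 X243.272 Y73.594 F2877
G1 X259.780 Y91.866 F2877
G1 X283.859 Y86.705 F2877
G0 X39.650 Y18.554
M4 S163
G1 X28.304 Y4.218 F2877
G1 X11.163 Y10.579 F2877
G1 X11.916 Y28.846 F2877
G1 X29.522 Y33.774 F2877
G1 X39.650 Y18.554 F2877
G0 X14.057 Y67.894
M4 S558
G1 X43.491 Y73.500 F1643
G1 X49.097 Y44.066 F1643
G1 X19.663 Y38.460 F1643
G1 X14.057 Y67.894 F1643
G0 X44.489 Y53.084
M4 S558
G1 X183.285 Y83.981 F1643
G1 X73.521 Y12.451 F1643
G1 X301.106 Y74.755 F1643
G1 X75.713 Y99.843 F1643
G1 X209.688 Y33.933 F1643
G1 X44.489 Y53.084 F1643
G0 X173.684 Y97.765
M4 S558
G1 X320.478 Y97.765 F1643
G1 X320.478 Y79.771 F1643
G1 X173.684 Y79.771 F1643
G1 X173.684 Y97.765 F1643
G0 X76.991 Y27.792
M4 S163
G1 X83.109 Y18.438 F2877
G1 X71.949 Y17.817 F2877
G1 X76.991 Y27.792 F2877
G0 X52.499 Y91.491
M4 S558
G1 X305.614 Y35.658 F1643
G1 X136.589 Y131.311 F1643
G1 X320.669 Y127.130 F1643
M5
G0 X0.000 Y0.000

Since the viewBox matches the mm dimensions, user units are millimetres directly. The only transform is the Y-flip y_m = 137.131 − y_svg.

Shape 1 is a regular polygon drawn with `<polygon>`. Its stroke #008000 means engrave at S163, F2877. After flipping Y the toolpath is (283.859,86.705) → (291.428,63.272) → (274.920,45.000) → (250.841,50.161) → (243.272,73.594) → (259.780,91.866) → (283.859,86.705), returning to the start.

Shape 2 is a regular polygon drawn with `<path>`. Its stroke #008000 means engrave at S163, F2877. After flipping Y the toolpath is (39.650,18.554) → (28.304,4.218) → (11.163,10.579) → (11.916,28.846) → (29.522,33.774) → (39.650,18.554), returning to the start.

Shape 3 is a regular polygon drawn with `<path>`. Its stroke #000000 means score at S558, F1643. After flipping Y the toolpath is (14.057,67.894) → (43.491,73.500) → (49.097,44.066) → (19.663,38.460) → (14.057,67.894), returning to the start.

Shape 4 is a closed polygon drawn with `<path>`. Its stroke #000000 means score at S558, F1643. After flipping Y the toolpath is (44.489,53.084) → (183.285,83.981) → (73.521,12.451) → (301.106,74.755) → (75.713,99.843) → (209.688,33.933) → (44.489,53.084), returning to the start.

Shape 5 is a rectangle drawn with `<rect>`. Its stroke #000000 means score at S558, F1643. After flipping Y the toolpath is (173.684,97.765) → (320.478,97.765) → (320.478,79.771) → (173.684,79.771) → (173.684,97.765), returning to the start.

Shape 6 is a regular polygon drawn with `<path>`. Its stroke #008000 means engrave at S163, F2877. After flipping Y the toolpath is (76.991,27.792) → (83.109,18.438) → (71.949,17.817) → (76.991,27.792), returning to the start.

Shape 7 is a open polyline drawn with `<polyline>`. Its stroke #000000 means score at S558, F1643. After flipping Y the toolpath is (52.499,91.491) → (305.614,35.658) → (136.589,131.311) → (320.669,127.130).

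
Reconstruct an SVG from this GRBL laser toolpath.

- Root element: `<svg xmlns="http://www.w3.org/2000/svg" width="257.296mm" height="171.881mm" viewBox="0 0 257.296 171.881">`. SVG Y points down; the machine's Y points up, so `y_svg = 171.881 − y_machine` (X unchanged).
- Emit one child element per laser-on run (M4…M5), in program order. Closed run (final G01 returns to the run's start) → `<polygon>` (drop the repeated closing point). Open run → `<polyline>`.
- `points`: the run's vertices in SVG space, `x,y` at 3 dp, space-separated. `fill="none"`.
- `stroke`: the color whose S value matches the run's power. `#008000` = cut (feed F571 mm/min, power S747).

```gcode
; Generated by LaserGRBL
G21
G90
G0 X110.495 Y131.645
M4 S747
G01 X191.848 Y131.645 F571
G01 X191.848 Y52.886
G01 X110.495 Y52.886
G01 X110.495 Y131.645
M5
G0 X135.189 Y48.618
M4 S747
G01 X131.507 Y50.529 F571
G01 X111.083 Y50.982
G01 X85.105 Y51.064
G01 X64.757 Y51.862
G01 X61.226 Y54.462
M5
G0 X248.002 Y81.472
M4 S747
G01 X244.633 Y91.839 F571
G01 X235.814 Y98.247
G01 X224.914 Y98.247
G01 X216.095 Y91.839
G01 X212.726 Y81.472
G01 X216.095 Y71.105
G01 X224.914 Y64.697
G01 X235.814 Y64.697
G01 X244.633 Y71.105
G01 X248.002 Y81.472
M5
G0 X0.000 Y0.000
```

Each laser-on run becomes one SVG element. Flip Y back into SVG space with y_svg = 171.881 − y_machine. Every run uses S747, so all elements get stroke `#008000` (cut).

Run 1: The run returns to its start, so emit a `<polygon>` with points (Y-flipped): 110.495,40.236 191.848,40.236 191.848,118.995 110.495,118.995.

Run 2: The run is open, so emit a `<polyline>` with points (Y-flipped): 135.189,123.263 131.507,121.352 111.083,120.899 85.105,120.817 64.757,120.019 61.226,117.419.

Run 3: The run returns to its start, so emit a `<polygon>` with points (Y-flipped): 248.002,90.409 244.633,80.042 235.814,73.634 224.914,73.634 216.095,80.042 212.726,90.409 216.095,100.776 224.914,107.184 235.814,107.184 244.633,100.776.

<svg xmlns="http://www.w3.org/2000/svg" width="257.296mm" height="171.881mm" viewBox="0 0 257.296 171.881">
  <polygon points="110.495,40.236 191.848,40.236 191.848,118.995 110.495,118.995" fill="none" stroke="#008000"/>
  <polyline points="135.189,123.263 131.507,121.352 111.083,120.899 85.105,120.817 64.757,120.019 61.226,117.419" fill="none" stroke="#008000"/>
  <polygon points="248.002,90.409 244.633,80.042 235.814,73.634 224.914,73.634 216.095,80.042 212.726,90.409 216.095,100.776 224.914,107.184 235.814,107.184 244.633,100.776" fill="none" stroke="#008000"/>
</svg>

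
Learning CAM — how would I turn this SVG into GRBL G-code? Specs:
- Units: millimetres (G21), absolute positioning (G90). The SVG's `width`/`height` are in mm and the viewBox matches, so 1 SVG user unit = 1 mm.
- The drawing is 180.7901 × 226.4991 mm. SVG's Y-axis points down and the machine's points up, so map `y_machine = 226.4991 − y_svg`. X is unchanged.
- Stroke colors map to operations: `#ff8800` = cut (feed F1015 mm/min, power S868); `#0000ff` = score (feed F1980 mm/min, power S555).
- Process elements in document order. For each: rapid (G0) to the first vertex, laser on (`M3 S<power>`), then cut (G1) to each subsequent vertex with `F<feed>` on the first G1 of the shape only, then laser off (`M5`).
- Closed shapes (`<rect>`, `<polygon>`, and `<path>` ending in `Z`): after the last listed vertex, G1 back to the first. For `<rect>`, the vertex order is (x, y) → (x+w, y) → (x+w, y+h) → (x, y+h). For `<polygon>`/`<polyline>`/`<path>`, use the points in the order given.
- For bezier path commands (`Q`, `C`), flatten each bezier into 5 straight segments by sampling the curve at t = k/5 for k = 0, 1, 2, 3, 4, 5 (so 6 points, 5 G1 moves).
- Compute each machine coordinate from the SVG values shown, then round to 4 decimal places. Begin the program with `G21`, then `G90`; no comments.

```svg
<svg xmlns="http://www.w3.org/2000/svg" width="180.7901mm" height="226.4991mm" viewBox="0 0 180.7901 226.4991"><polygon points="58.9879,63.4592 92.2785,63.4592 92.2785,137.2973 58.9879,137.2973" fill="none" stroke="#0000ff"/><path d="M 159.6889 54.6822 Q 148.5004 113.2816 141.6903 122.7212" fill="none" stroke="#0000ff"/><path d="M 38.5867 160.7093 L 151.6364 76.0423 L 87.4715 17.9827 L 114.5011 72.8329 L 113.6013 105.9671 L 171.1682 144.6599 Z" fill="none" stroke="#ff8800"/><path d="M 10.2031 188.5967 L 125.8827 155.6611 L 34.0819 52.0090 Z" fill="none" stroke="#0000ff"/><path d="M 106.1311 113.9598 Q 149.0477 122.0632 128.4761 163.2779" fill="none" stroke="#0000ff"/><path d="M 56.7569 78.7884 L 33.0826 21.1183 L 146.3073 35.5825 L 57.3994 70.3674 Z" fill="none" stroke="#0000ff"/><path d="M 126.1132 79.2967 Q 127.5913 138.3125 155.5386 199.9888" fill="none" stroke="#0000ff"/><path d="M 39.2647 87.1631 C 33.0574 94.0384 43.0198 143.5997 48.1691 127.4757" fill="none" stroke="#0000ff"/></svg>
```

G21
G90
G0 X58.9879 Y163.0399
M3 S555
G1 X92.2785 Y163.0399 F1980
G1 X92.2785 Y89.2018
G1 X58.9879 Y89.2018
G1 X58.9879 Y163.0399
M5
G0 X159.6889 Y171.8169
M3 S555
G1 X155.3886 Y150.3435 F1980
G1 X151.4386 Y132.8029
G1 X147.8389 Y119.1951
G1 X144.5895 Y109.5201
G1 X141.6903 Y103.7779
M5
G0 X38.5867 Y65.7898
M3 S868
G1 X151.6364 Y150.4568 F1015
G1 X87.4715 Y208.5164
G1 X114.5011 Y153.6662
G1 X113.6013 Y120.5320
G1 X171.1682 Y81.8392
G1 X38.5867 Y65.7898
M5
G0 X10.2031 Y37.9024
M3 S555
G1 X125.8827 Y70.8380 F1980
G1 X34.0819 Y174.4901
G1 X10.2031 Y37.9024
M5
G0 X106.1311 Y112.5393
M3 S555
G1 X120.7582 Y107.9735 F1980
G1 X130.3063 Y100.7588
G1 X134.7753 Y90.8952
G1 X134.1652 Y78.3826
G1 X128.4761 Y63.2212
M5
G0 X56.7569 Y147.7107
M3 S555
G1 X33.0826 Y205.3808 F1980
G1 X146.3073 Y190.9166
G1 X57.3994 Y156.1317
G1 X56.7569 Y147.7107
M5
G0 X126.1132 Y147.2024
M3 S555
G1 X127.7632 Y123.4897 F1980
G1 X131.5308 Y99.5641
G1 X137.4158 Y75.4257
G1 X145.4184 Y51.0744
G1 X155.5386 Y26.5103
M5
G0 X39.2647 Y139.3360
M3 S555
G1 X37.3128 Y130.9555 F1980
G1 X38.2345 Y117.5321
G1 X41.0226 Y104.2678
G1 X44.6698 Y96.3643
G1 X48.1691 Y99.0234
M5

Since the viewBox matches the mm dimensions, user units are millimetres directly. The only transform is the Y-flip y_m = 226.4991 − y_svg.

Shape 1 is a rectangle drawn with `<polygon>`. Its stroke #0000ff means score at S555, F1980. After flipping Y the toolpath is (58.9879,163.0399) → (92.2785,163.0399) → (92.2785,89.2018) → (58.9879,89.2018) → (58.9879,163.0399), returning to the start.

Shape 2 is a quadratic bezier drawn with `<path>`. Its stroke #0000ff means score at S555, F1980. After flipping Y the toolpath is (159.6889,171.8169) → (155.3886,150.3435) → (151.4386,132.8029) → (147.8389,119.1951) → (144.5895,109.5201) → (141.6903,103.7779).

Shape 3 is a closed polygon drawn with `<path>`. Its stroke #ff8800 means cut at S868, F1015. After flipping Y the toolpath is (38.5867,65.7898) → (151.6364,150.4568) → (87.4715,208.5164) → (114.5011,153.6662) → (113.6013,120.5320) → (171.1682,81.8392) → (38.5867,65.7898), returning to the start.

Shape 4 is a closed polygon drawn with `<path>`. Its stroke #0000ff means score at S555, F1980. After flipping Y the toolpath is (10.2031,37.9024) → (125.8827,70.8380) → (34.0819,174.4901) → (10.2031,37.9024), returning to the start.

Shape 5 is a quadratic bezier drawn with `<path>`. Its stroke #0000ff means score at S555, F1980. After flipping Y the toolpath is (106.1311,112.5393) → (120.7582,107.9735) → (130.3063,100.7588) → (134.7753,90.8952) → (134.1652,78.3826) → (128.4761,63.2212).

Shape 6 is a closed polygon drawn with `<path>`. Its stroke #0000ff means score at S555, F1980. After flipping Y the toolpath is (56.7569,147.7107) → (33.0826,205.3808) → (146.3073,190.9166) → (57.3994,156.1317) → (56.7569,147.7107), returning to the start.

Shape 7 is a quadratic bezier drawn with `<path>`. Its stroke #0000ff means score at S555, F1980. After flipping Y the toolpath is (126.1132,147.2024) → (127.7632,123.4897) → (131.5308,99.5641) → (137.4158,75.4257) → (145.4184,51.0744) → (155.5386,26.5103).

Shape 8 is a cubic bezier drawn with `<path>`. Its stroke #0000ff means score at S555, F1980. After flipping Y the toolpath is (39.2647,139.3360) → (37.3128,130.9555) → (38.2345,117.5321) → (41.0226,104.2678) → (44.6698,96.3643) → (48.1691,99.0234).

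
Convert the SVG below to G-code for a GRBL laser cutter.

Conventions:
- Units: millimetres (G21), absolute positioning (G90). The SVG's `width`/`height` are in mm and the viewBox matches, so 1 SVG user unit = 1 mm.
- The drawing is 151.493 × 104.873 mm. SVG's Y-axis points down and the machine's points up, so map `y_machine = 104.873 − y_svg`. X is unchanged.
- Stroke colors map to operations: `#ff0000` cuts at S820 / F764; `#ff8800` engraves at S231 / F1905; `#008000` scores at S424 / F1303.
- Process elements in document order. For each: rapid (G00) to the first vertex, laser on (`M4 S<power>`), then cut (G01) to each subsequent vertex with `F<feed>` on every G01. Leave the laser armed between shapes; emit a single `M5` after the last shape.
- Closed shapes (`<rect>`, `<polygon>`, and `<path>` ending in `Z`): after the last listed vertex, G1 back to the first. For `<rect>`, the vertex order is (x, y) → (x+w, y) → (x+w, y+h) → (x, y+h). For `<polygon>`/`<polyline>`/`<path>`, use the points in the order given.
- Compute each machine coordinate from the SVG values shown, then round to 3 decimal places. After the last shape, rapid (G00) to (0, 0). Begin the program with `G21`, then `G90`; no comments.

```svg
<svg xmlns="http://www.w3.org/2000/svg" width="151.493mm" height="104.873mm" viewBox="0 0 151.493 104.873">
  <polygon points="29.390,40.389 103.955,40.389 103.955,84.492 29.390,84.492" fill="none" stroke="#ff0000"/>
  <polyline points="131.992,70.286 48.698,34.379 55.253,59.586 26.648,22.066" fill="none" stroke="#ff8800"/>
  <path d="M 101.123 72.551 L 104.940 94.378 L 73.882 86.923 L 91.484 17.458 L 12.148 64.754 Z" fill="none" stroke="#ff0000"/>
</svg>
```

G21
G90
G00 X29.390 Y64.484
M4 S820
G01 X103.955 Y64.484 F764
G01 X103.955 Y20.381 F764
G01 X29.390 Y20.381 F764
G01 X29.390 Y64.484 F764
G00 X131.992 Y34.587
M4 S231
G01 X48.698 Y70.494 F1905
G01 X55.253 Y45.287 F1905
G01 X26.648 Y82.807 F1905
G00 X101.123 Y32.322
M4 S820
G01 X104.940 Y10.495 F764
G01 X73.882 Y17.950 F764
G01 X91.484 Y87.415 F764
G01 X12.148 Y40.119 F764
G01 X101.123 Y32.322 F764
M5
G00 X0.000 Y0.000

1 u = 1 mm; y_m = 104.873 − y.

[1] `<polygon>` rectangle, #ff0000→cut S820 F764: (29.390,64.484) → (103.955,64.484) → (103.955,20.381) → (29.390,20.381) → (29.390,64.484) (closed)

[2] `<polyline>` open polyline, #ff8800→engrave S231 F1905: (131.992,34.587) → (48.698,70.494) → (55.253,45.287) → (26.648,82.807)

[3] `<path>` closed polygon, #ff0000→cut S820 F764: (101.123,32.322) → (104.940,10.495) → (73.882,17.950) → (91.484,87.415) → (12.148,40.119) → (101.123,32.322) (closed)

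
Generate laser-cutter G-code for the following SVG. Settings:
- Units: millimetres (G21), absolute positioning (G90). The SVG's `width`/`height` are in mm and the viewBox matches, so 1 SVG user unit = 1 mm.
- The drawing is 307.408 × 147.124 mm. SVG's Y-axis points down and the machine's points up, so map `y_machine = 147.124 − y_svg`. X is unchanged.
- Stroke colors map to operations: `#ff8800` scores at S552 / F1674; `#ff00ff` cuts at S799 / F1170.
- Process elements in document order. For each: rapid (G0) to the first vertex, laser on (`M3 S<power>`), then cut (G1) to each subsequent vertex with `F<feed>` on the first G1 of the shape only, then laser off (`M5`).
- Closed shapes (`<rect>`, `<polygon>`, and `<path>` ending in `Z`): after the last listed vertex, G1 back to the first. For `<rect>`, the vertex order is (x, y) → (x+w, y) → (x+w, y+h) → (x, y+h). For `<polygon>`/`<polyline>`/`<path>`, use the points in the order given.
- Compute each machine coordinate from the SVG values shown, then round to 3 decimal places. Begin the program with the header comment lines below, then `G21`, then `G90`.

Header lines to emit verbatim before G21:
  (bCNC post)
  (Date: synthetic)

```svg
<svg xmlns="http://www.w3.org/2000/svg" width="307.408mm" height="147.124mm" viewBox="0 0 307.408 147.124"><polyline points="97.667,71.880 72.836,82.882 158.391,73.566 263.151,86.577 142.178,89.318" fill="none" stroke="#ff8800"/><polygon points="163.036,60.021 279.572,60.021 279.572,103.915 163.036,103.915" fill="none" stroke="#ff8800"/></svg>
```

viewBox `0 0 307.408 147.124` with mm width/height → 1 unit = 1 mm. Flip: y_m = 147.124 − y_svg.

**Shape 1** — `<polyline>` open polyline, stroke `#ff8800` → score (S552, F1674). Machine vertices: (97.667,75.244) → (72.836,64.242) → (158.391,73.558) → (263.151,60.547) → (142.178,57.806). Open path.

**Shape 2** — `<polygon>` rectangle, stroke `#ff8800` → score (S552, F1674). Machine vertices: (163.036,87.103) → (279.572,87.103) → (279.572,43.209) → (163.036,43.209) → (163.036,87.103). Closed: final G1 returns to the first vertex.

(bCNC post)
(Date: synthetic)
G21
G90
G0 X97.667 Y75.244
M3 S552
G1 X72.836 Y64.242 F1674
G1 X158.391 Y73.558
G1 X263.151 Y60.547
G1 X142.178 Y57.806
M5
G0 X163.036 Y87.103
M3 S552
G1 X279.572 Y87.103 F1674
G1 X279.572 Y43.209
G1 X163.036 Y43.209
G1 X163.036 Y87.103
M5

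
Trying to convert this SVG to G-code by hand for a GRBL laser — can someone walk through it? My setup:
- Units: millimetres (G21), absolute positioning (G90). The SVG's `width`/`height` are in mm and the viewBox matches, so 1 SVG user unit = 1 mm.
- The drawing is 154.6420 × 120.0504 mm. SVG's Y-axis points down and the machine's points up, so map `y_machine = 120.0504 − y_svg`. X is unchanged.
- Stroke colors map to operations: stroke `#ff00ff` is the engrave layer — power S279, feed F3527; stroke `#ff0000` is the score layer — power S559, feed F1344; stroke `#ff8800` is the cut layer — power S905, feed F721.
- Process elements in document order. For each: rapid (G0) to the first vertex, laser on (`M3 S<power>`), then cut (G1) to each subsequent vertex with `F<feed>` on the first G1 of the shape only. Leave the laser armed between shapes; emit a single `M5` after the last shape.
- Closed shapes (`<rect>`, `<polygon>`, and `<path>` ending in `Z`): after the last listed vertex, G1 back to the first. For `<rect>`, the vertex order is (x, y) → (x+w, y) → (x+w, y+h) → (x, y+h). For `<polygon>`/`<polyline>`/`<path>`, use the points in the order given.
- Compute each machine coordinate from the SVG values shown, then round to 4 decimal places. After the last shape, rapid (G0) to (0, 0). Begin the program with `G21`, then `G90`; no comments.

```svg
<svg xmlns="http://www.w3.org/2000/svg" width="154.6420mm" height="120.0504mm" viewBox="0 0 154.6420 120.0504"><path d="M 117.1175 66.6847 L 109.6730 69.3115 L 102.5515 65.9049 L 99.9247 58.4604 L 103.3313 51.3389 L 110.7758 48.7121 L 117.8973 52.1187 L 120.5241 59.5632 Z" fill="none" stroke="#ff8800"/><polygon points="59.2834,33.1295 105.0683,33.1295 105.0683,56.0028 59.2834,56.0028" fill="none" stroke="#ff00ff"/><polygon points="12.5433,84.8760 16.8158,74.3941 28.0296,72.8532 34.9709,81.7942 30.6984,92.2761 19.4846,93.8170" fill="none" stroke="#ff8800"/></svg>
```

G21
G90
G0 X117.1175 Y53.3657
M3 S905
G1 X109.6730 Y50.7389 F721
G1 X102.5515 Y54.1455
G1 X99.9247 Y61.5900
G1 X103.3313 Y68.7115
G1 X110.7758 Y71.3383
G1 X117.8973 Y67.9317
G1 X120.5241 Y60.4872
G1 X117.1175 Y53.3657
G0 X59.2834 Y86.9209
M3 S279
G1 X105.0683 Y86.9209 F3527
G1 X105.0683 Y64.0476
G1 X59.2834 Y64.0476
G1 X59.2834 Y86.9209
G0 X12.5433 Y35.1744
M3 S905
G1 X16.8158 Y45.6563 F721
G1 X28.0296 Y47.1972
G1 X34.9709 Y38.2562
G1 X30.6984 Y27.7743
G1 X19.4846 Y26.2334
G1 X12.5433 Y35.1744
M5
G0 X0.0000 Y0.0000

Since the viewBox matches the mm dimensions, user units are millimetres directly. The only transform is the Y-flip y_m = 120.0504 − y_svg.

Shape 1 is a regular polygon drawn with `<path>`. Its stroke #ff8800 means cut at S905, F721. After flipping Y the toolpath is (117.1175,53.3657) → (109.6730,50.7389) → (102.5515,54.1455) → (99.9247,61.5900) → (103.3313,68.7115) → (110.7758,71.3383) → (117.8973,67.9317) → (120.5241,60.4872) → (117.1175,53.3657), returning to the start.

Shape 2 is a rectangle drawn with `<polygon>`. Its stroke #ff00ff means engrave at S279, F3527. After flipping Y the toolpath is (59.2834,86.9209) → (105.0683,86.9209) → (105.0683,64.0476) → (59.2834,64.0476) → (59.2834,86.9209), returning to the start.

Shape 3 is a regular polygon drawn with `<polygon>`. Its stroke #ff8800 means cut at S905, F721. After flipping Y the toolpath is (12.5433,35.1744) → (16.8158,45.6563) → (28.0296,47.1972) → (34.9709,38.2562) → (30.6984,27.7743) → (19.4846,26.2334) → (12.5433,35.1744), returning to the start.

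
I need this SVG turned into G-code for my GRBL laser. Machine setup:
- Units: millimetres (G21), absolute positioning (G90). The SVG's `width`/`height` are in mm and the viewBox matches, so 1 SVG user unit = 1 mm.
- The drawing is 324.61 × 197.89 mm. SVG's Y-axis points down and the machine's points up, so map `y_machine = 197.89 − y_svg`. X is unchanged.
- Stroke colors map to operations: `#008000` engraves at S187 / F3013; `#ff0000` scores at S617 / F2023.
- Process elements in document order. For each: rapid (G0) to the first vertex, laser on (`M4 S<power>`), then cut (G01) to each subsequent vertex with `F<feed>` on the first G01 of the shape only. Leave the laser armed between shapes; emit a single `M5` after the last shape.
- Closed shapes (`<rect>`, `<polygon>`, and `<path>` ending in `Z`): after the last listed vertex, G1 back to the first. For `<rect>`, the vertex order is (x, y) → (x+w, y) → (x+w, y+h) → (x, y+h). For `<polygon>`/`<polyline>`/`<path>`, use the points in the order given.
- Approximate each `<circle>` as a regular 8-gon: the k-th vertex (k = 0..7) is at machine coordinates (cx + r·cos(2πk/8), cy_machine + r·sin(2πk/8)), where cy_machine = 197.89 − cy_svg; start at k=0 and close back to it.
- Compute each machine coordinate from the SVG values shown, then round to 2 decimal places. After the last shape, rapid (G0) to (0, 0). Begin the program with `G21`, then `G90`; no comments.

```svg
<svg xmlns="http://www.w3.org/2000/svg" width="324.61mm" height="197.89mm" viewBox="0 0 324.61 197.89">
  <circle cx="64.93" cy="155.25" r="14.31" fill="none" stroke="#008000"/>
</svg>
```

Since the viewBox matches the mm dimensions, user units are millimetres directly. The only transform is the Y-flip y_m = 197.89 − y_svg.

Shape 1 is a circle drawn with `<circle>`. Its stroke #008000 means engrave at S187, F3013. After flipping Y the toolpath is (79.24,42.64) → (75.05,52.76) → (64.93,56.95) → (54.81,52.76) → (50.62,42.64) → (54.81,32.52) → (64.93,28.33) → (75.05,32.52) → (79.24,42.64), returning to the start.

G21
G90
G0 X79.24 Y42.64
M4 S187
G01 X75.05 Y52.76 F3013
G01 X64.93 Y56.95
G01 X54.81 Y52.76
G01 X50.62 Y42.64
G01 X54.81 Y32.52
G01 X64.93 Y28.33
G01 X75.05 Y32.52
G01 X79.24 Y42.64
M5
G0 X0.00 Y0.00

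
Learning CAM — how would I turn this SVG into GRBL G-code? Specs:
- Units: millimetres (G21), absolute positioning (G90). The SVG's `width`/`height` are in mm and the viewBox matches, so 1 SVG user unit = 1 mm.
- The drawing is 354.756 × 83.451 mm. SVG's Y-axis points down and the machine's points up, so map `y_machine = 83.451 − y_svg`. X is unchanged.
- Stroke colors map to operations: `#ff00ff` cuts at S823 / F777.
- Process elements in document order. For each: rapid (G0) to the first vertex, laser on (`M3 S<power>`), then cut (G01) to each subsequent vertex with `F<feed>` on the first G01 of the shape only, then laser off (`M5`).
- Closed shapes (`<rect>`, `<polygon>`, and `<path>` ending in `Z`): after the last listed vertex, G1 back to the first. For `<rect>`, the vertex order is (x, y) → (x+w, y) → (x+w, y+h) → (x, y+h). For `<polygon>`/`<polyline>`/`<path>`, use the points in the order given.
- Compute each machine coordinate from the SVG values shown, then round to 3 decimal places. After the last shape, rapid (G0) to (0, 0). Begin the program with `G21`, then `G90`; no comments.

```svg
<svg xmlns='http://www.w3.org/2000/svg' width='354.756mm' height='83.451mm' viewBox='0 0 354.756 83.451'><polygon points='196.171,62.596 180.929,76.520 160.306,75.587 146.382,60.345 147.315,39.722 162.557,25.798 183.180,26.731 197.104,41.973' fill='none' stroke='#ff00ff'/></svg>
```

G21
G90
G0 X196.171 Y20.855
M3 S823
G01 X180.929 Y6.931 F777
G01 X160.306 Y7.864
G01 X146.382 Y23.106
G01 X147.315 Y43.729
G01 X162.557 Y57.653
G01 X183.180 Y56.720
G01 X197.104 Y41.478
G01 X196.171 Y20.855
M5
G0 X0.000 Y0.000

Since the viewBox matches the mm dimensions, user units are millimetres directly. The only transform is the Y-flip y_m = 83.451 − y_svg.

Shape 1 is a regular polygon drawn with `<polygon>`. Its stroke #ff00ff means cut at S823, F777. After flipping Y the toolpath is (196.171,20.855) → (180.929,6.931) → (160.306,7.864) → (146.382,23.106) → (147.315,43.729) → (162.557,57.653) → (183.180,56.720) → (197.104,41.478) → (196.171,20.855), returning to the start.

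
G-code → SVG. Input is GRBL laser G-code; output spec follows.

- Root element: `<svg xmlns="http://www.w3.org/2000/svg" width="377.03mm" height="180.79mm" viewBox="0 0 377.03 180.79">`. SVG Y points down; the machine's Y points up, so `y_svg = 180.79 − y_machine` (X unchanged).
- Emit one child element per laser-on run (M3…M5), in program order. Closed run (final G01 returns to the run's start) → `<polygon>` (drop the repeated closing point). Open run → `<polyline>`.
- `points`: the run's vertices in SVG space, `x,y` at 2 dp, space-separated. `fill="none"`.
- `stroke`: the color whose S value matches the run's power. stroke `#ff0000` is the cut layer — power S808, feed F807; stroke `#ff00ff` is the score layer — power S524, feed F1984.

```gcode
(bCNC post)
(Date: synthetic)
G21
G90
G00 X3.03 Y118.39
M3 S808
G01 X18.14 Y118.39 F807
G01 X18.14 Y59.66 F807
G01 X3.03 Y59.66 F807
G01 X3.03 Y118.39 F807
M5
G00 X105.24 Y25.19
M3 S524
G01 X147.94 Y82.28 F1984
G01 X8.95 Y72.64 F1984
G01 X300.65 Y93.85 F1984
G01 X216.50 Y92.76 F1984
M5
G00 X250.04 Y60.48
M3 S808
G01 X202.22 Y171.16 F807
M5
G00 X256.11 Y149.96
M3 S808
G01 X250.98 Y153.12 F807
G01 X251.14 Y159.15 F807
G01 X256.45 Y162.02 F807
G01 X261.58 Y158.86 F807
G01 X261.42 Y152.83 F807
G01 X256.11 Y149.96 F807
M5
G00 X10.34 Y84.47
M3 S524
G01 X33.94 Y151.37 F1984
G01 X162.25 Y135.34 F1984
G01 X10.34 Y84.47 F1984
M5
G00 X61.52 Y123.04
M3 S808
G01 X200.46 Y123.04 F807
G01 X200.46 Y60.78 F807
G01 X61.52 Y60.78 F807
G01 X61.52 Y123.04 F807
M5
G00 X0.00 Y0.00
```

y_svg = 180.79 − y_m.

[1] S808→`#ff0000` (cut); closed run; points: 3.03,62.40 18.14,62.40 18.14,121.13 3.03,121.13

[2] S524→`#ff00ff` (score); open run; points: 105.24,155.60 147.94,98.51 8.95,108.15 300.65,86.94 216.50,88.03

[3] S808→`#ff0000` (cut); open run; points: 250.04,120.31 202.22,9.63

[4] S808→`#ff0000` (cut); closed run; points: 256.11,30.83 250.98,27.67 251.14,21.64 256.45,18.77 261.58,21.93 261.42,27.96

[5] S524→`#ff00ff` (score); closed run; points: 10.34,96.32 33.94,29.42 162.25,45.45

[6] S808→`#ff0000` (cut); closed run; points: 61.52,57.75 200.46,57.75 200.46,120.01 61.52,120.01

<svg xmlns="http://www.w3.org/2000/svg" width="377.03mm" height="180.79mm" viewBox="0 0 377.03 180.79">
  <polygon points="3.03,62.40 18.14,62.40 18.14,121.13 3.03,121.13" fill="none" stroke="#ff0000"/>
  <polyline points="105.24,155.60 147.94,98.51 8.95,108.15 300.65,86.94 216.50,88.03" fill="none" stroke="#ff00ff"/>
  <polyline points="250.04,120.31 202.22,9.63" fill="none" stroke="#ff0000"/>
  <polygon points="256.11,30.83 250.98,27.67 251.14,21.64 256.45,18.77 261.58,21.93 261.42,27.96" fill="none" stroke="#ff0000"/>
  <polygon points="10.34,96.32 33.94,29.42 162.25,45.45" fill="none" stroke="#ff00ff"/>
  <polygon points="61.52,57.75 200.46,57.75 200.46,120.01 61.52,120.01" fill="none" stroke="#ff0000"/>
</svg>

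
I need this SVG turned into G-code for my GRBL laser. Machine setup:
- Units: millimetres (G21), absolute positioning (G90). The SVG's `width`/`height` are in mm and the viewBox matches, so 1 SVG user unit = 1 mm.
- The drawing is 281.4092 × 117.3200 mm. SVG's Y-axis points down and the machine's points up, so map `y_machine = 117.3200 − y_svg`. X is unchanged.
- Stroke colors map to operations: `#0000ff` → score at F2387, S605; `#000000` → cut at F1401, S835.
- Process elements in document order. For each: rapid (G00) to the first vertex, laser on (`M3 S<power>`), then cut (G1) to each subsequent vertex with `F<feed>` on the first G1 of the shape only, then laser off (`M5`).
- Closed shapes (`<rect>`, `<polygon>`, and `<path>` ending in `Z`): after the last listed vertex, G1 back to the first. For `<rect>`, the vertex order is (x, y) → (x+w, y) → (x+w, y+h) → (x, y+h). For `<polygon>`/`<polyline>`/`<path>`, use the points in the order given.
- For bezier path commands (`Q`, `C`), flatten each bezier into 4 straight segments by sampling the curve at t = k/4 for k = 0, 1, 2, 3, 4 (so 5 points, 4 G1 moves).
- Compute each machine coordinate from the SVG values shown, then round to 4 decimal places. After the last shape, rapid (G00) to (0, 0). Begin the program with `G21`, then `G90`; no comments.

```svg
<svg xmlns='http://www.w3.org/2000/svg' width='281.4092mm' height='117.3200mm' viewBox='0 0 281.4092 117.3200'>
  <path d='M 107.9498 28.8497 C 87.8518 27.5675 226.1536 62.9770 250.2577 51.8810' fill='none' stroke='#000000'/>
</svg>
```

1 u = 1 mm; y_m = 117.3200 − y.

[1] `<path>` cubic bezier, #000000→cut S835 F1401: (107.9498,88.4703) → (118.3169,83.8522) → (162.5280,73.2745) → (215.0269,64.5368) → (250.2577,65.4390)

G21
G90
G00 X107.9498 Y88.4703
M3 S835
G1 X118.3169 Y83.8522 F1401
G1 X162.5280 Y73.2745
G1 X215.0269 Y64.5368
G1 X250.2577 Y65.4390
M5
G00 X0.0000 Y0.0000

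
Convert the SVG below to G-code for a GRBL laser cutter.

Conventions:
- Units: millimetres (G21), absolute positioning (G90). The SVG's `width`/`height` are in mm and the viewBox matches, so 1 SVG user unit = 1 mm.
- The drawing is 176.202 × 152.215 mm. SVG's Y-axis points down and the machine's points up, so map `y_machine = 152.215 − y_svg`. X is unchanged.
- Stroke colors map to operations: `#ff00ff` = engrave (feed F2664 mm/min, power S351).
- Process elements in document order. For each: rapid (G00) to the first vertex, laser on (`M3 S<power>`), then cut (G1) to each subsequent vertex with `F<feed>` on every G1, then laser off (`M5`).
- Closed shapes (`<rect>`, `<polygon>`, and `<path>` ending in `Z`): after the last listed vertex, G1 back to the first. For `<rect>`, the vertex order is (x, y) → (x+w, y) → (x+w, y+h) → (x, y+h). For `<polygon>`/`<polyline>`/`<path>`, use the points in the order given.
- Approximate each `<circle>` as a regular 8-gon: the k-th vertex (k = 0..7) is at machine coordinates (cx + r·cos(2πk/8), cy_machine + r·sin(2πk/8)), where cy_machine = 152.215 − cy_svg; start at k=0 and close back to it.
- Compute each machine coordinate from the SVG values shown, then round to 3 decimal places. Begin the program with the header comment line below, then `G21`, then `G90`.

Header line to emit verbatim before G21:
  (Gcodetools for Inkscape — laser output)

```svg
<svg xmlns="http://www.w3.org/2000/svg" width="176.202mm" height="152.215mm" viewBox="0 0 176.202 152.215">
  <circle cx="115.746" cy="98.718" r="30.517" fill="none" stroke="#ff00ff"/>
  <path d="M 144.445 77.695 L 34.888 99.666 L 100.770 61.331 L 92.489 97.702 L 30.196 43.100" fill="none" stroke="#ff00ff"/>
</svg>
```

(Gcodetools for Inkscape — laser output)
G21
G90
G00 X146.263 Y53.497
M3 S351
G1 X137.325 Y75.076 F2664
G1 X115.746 Y84.014 F2664
G1 X94.167 Y75.076 F2664
G1 X85.229 Y53.497 F2664
G1 X94.167 Y31.918 F2664
G1 X115.746 Y22.980 F2664
G1 X137.325 Y31.918 F2664
G1 X146.263 Y53.497 F2664
M5
G00 X144.445 Y74.520
M3 S351
G1 X34.888 Y52.549 F2664
G1 X100.770 Y90.884 F2664
G1 X92.489 Y54.513 F2664
G1 X30.196 Y109.115 F2664
M5

1 u = 1 mm; y_m = 152.215 − y.

[1] `<circle>` circle, #ff00ff→engrave S351 F2664: (146.263,53.497) → (137.325,75.076) → (115.746,84.014) → (94.167,75.076) → (85.229,53.497) → (94.167,31.918) → (115.746,22.980) → (137.325,31.918) → (146.263,53.497) (closed)

[2] `<path>` open polyline, #ff00ff→engrave S351 F2664: (144.445,74.520) → (34.888,52.549) → (100.770,90.884) → (92.489,54.513) → (30.196,109.115)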